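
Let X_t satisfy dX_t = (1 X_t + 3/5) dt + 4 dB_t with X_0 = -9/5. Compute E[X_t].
E[X_t] = -6*exp(t)/5 - 3/5

Taking expectations and using E[dB_t] = 0, the mean m(t) = E[X_t] satisfies the ODE m'(t) = a m(t) + b with m(0) = x_0. With a = 1, b = 3/5, x_0 = -9/5, the solution is
  m(t) = x_0 * exp(a t) + (b/a) * (exp(a t) - 1)
       = (-9/5) * exp(1 t) + ((3/5)/1) * (exp(1 t) - 1)
       = -6*exp(t)/5 - 3/5.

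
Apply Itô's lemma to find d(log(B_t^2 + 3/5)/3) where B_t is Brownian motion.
d(log(B_t^2 + 3/5)/3) = (5*(3 - 5*B_t^2)/(3*(5*B_t^2 + 3)^2)) dt + (10*B_t/(3*(5*B_t^2 + 3))) dB_t

Itô's formula for f(B_t) gives d f(B_t) = f'(B_t) dB_t + (1/2) f''(B_t) dt. Compute derivatives of f(x) = log(x^2 + 3/5)/3:
  f'(x)  = 10*x/(3*(5*x^2 + 3))
  f''(x) = 10*(3 - 5*x^2)/(3*(5*x^2 + 3)^2)
Substitute x = B_t and multiply the f'' term by 1/2:
  drift     = (1/2) * (10*(3 - 5*x^2)/(3*(5*x^2 + 3)^2)) evaluated at B_t = 5*(3 - 5*B_t^2)/(3*(5*B_t^2 + 3)^2)
  diffusion = (10*x/(3*(5*x^2 + 3))) evaluated at B_t = 10*B_t/(3*(5*B_t^2 + 3))
Therefore d(log(B_t^2 + 3/5)/3) = (5*(3 - 5*B_t^2)/(3*(5*B_t^2 + 3)^2)) dt + (10*B_t/(3*(5*B_t^2 + 3))) dB_t.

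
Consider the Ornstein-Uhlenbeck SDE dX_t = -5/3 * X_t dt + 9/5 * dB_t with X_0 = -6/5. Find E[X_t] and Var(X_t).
E[X_t] = -6*exp(-5*t/3)/5; Var(X_t) = 243/250 - 243*exp(-10*t/3)/250

The OU SDE dX = -theta X dt + sigma dB admits the integrating factor exp(theta t): d(exp(theta t) X_t) = sigma exp(theta t) dB_t. Integrating from 0 to t:
  X_t = x_0 * exp(-theta t) + sigma * int_0^t exp(-theta (t-s)) dB_s.
The Itô integral has mean 0 and (by the Itô isometry) variance sigma^2 * int_0^t exp(-2 theta (t - s)) ds = sigma^2 * (1 - exp(-2 theta t)) / (2 theta).
With theta = 5/3, sigma = 9/5, x_0 = -6/5:
  E[X_t] = -6/5 * exp(-5/3 t) = -6*exp(-5*t/3)/5
  Var(X_t) = (9/5)^2 * (1 - exp(-2*5/3 t)) / (2 * 5/3) = 243/250 - 243*exp(-10*t/3)/250.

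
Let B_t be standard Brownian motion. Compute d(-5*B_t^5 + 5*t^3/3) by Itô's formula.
d(-5*B_t^5 + 5*t^3/3) = (-50*B_t^3 + 5*t^2) dt + (-25*B_t^4) dB_t

Itô's formula for f(t, x): d f(t, B_t) = (f_t + (1/2) f_xx) dt + f_x dB_t. Compute partials of f(t, x) = 5*t^3/3 - 5*x^5:
  f_t(t,x)  = 5*t^2
  f_x(t,x)  = -25*x^4
  f_xx(t,x) = -100*x^3
Assemble drift = f_t + (1/2) f_xx = 5*t^2 - 50*x^3 and diffusion = f_x = -25*x^4. Substituting x = B_t:
  d(-5*B_t^5 + 5*t^3/3) = (-50*B_t^3 + 5*t^2) dt + (-25*B_t^4) dB_t.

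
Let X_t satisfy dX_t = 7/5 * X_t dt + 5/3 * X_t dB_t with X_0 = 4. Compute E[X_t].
E[X_t] = 4*exp(7*t/5)

For GBM dX = mu X dt + sigma X dB with X_0 = x_0, apply Itô to Y = log X: dY = (mu - sigma^2/2) dt + sigma dB, so Y_t = log(x_0) + (mu - sigma^2/2) t + sigma B_t and hence X_t = x_0 * exp((mu - sigma^2/2) t + sigma B_t).
With mu = 7/5, sigma = 5/3, x_0 = 4, this gives:
  X_t = 4 * exp((1/90) * t + (5/3) * B_t).
Since sigma*B_t ~ Normal(0, sigma^2 t), E[exp(sigma*B_t)] = exp(sigma^2 t / 2); so E[X_t] = x_0 * exp((mu - sigma^2/2) t) * exp(sigma^2 t / 2) = x_0 * exp(mu t) = 4*exp(7*t/5).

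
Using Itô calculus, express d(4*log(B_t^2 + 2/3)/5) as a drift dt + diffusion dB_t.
d(4*log(B_t^2 + 2/3)/5) = (12*(2 - 3*B_t^2)/(5*(3*B_t^2 + 2)^2)) dt + (24*B_t/(5*(3*B_t^2 + 2))) dB_t

Itô's formula for f(B_t) gives d f(B_t) = f'(B_t) dB_t + (1/2) f''(B_t) dt. Compute derivatives of f(x) = 4*log(x^2 + 2/3)/5:
  f'(x)  = 24*x/(5*(3*x^2 + 2))
  f''(x) = 24*(2 - 3*x^2)/(5*(3*x^2 + 2)^2)
Substitute x = B_t and multiply the f'' term by 1/2:
  drift     = (1/2) * (24*(2 - 3*x^2)/(5*(3*x^2 + 2)^2)) evaluated at B_t = 12*(2 - 3*B_t^2)/(5*(3*B_t^2 + 2)^2)
  diffusion = (24*x/(5*(3*x^2 + 2))) evaluated at B_t = 24*B_t/(5*(3*B_t^2 + 2))
Therefore d(4*log(B_t^2 + 2/3)/5) = (12*(2 - 3*B_t^2)/(5*(3*B_t^2 + 2)^2)) dt + (24*B_t/(5*(3*B_t^2 + 2))) dB_t.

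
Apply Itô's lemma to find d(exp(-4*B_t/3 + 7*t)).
d(exp(-4*B_t/3 + 7*t)) = (71*exp(-4*B_t/3 + 7*t)/9) dt + (-4*exp(-4*B_t/3 + 7*t)/3) dB_t

Itô's formula for f(t, x): d f(t, B_t) = (f_t + (1/2) f_xx) dt + f_x dB_t. Compute partials of f(t, x) = exp(7*t - 4*x/3):
  f_t(t,x)  = 7*exp(7*t - 4*x/3)
  f_x(t,x)  = -4*exp(7*t - 4*x/3)/3
  f_xx(t,x) = 16*exp(7*t - 4*x/3)/9
Assemble drift = f_t + (1/2) f_xx = 71*exp(7*t - 4*x/3)/9 and diffusion = f_x = -4*exp(7*t - 4*x/3)/3. Substituting x = B_t:
  d(exp(-4*B_t/3 + 7*t)) = (71*exp(-4*B_t/3 + 7*t)/9) dt + (-4*exp(-4*B_t/3 + 7*t)/3) dB_t.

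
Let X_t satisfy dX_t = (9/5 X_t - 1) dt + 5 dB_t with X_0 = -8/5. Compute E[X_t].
E[X_t] = 5/9 - 97*exp(9*t/5)/45

Taking expectations and using E[dB_t] = 0, the mean m(t) = E[X_t] satisfies the ODE m'(t) = a m(t) + b with m(0) = x_0. With a = 9/5, b = -1, x_0 = -8/5, the solution is
  m(t) = x_0 * exp(a t) + (b/a) * (exp(a t) - 1)
       = (-8/5) * exp((9/5) t) + ((-1)/(9/5)) * (exp((9/5) t) - 1)
       = 5/9 - 97*exp(9*t/5)/45.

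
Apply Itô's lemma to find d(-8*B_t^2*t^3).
d(-8*B_t^2*t^3) = (8*t^2*(-3*B_t^2 - t)) dt + (-16*B_t*t^3) dB_t

Itô's formula for f(t, x): d f(t, B_t) = (f_t + (1/2) f_xx) dt + f_x dB_t. Compute partials of f(t, x) = -8*t^3*x^2:
  f_t(t,x)  = -24*t^2*x^2
  f_x(t,x)  = -16*t^3*x
  f_xx(t,x) = -16*t^3
Assemble drift = f_t + (1/2) f_xx = 8*t^2*(-t - 3*x^2) and diffusion = f_x = -16*t^3*x. Substituting x = B_t:
  d(-8*B_t^2*t^3) = (8*t^2*(-3*B_t^2 - t)) dt + (-16*B_t*t^3) dB_t.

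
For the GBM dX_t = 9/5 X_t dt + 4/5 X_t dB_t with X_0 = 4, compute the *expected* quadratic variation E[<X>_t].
E[<X>_t] = 128*exp(106*t/25)/53 - 128/53

<X>_t = int_0^t ((4/5) * X_s)^2 ds. Taking expectation inside the integral: E[<X>_t] = (4/5)^2 * int_0^t E[X_s^2] ds. For GBM, E[X_s^2] = x_0^2 * exp((2 mu + sigma^2) s). Integrating:
  E[<X>_t] = (4/5)^2 * 4^2 * (exp((2*(9/5) + (4/5)^2) t) - 1) / (2*(9/5) + (4/5)^2)
           = (4/5)^2 * 4^2 * (exp((106/25) t) - 1) / (106/25) = 128*exp(106*t/25)/53 - 128/53.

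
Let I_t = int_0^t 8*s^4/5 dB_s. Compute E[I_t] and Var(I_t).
E[I_t] = 0; Var(I_t) = 64*t^9/225

The Itô integral of a deterministic integrand f(s) has mean 0 because each increment f(s) * (B_{s+ds} - B_s) has mean 0. By the Itô isometry:
  Var( int_0^t f(s) dB_s ) = E[ (int_0^t f(s) dB_s)^2 ] = int_0^t f(s)^2 ds.
Here f(s) = 8*s^4/5, so f(s)^2 = 64*s^8/25. Integrate:
  int_0^t (64*s^8/25) ds = 64*t^9/225.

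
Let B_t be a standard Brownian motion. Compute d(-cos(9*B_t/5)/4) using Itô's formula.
d(-cos(9*B_t/5)/4) = (81*cos(9*B_t/5)/200) dt + (9*sin(9*B_t/5)/20) dB_t

Itô's formula for f(B_t) gives d f(B_t) = f'(B_t) dB_t + (1/2) f''(B_t) dt. Compute derivatives of f(x) = -cos(9*x/5)/4:
  f'(x)  = 9*sin(9*x/5)/20
  f''(x) = 81*cos(9*x/5)/100
Substitute x = B_t and multiply the f'' term by 1/2:
  drift     = (1/2) * (81*cos(9*x/5)/100) evaluated at B_t = 81*cos(9*B_t/5)/200
  diffusion = (9*sin(9*x/5)/20) evaluated at B_t = 9*sin(9*B_t/5)/20
Therefore d(-cos(9*B_t/5)/4) = (81*cos(9*B_t/5)/200) dt + (9*sin(9*B_t/5)/20) dB_t.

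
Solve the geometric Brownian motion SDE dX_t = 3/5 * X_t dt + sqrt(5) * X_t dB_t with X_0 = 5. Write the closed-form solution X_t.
X_t = 5 * exp((-19/10) * t + (sqrt(5)) * B_t)

For GBM dX = mu X dt + sigma X dB with X_0 = x_0, apply Itô to Y = log X: dY = (mu - sigma^2/2) dt + sigma dB, so Y_t = log(x_0) + (mu - sigma^2/2) t + sigma B_t and hence X_t = x_0 * exp((mu - sigma^2/2) t + sigma B_t).
With mu = 3/5, sigma = sqrt(5), x_0 = 5, this gives:
  X_t = 5 * exp((-19/10) * t + (sqrt(5)) * B_t).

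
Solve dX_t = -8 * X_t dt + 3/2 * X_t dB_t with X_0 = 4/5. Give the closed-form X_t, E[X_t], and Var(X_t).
X_t = 4/5 * exp((-73/8) t + (3/2) B_t); E[X_t] = 4*exp(-8*t)/5; Var(X_t) = (16*exp(9*t/4) - 16)*exp(-16*t)/25

For GBM dX = mu X dt + sigma X dB with X_0 = x_0, apply Itô to Y = log X: dY = (mu - sigma^2/2) dt + sigma dB, so Y_t = log(x_0) + (mu - sigma^2/2) t + sigma B_t and hence X_t = x_0 * exp((mu - sigma^2/2) t + sigma B_t).
With mu = -8, sigma = 3/2, x_0 = 4/5, this gives:
  X_t = 4/5 * exp((-73/8) * t + (3/2) * B_t).
Since sigma*B_t ~ Normal(0, sigma^2 t), E[exp(sigma*B_t)] = exp(sigma^2 t / 2); so E[X_t] = x_0 * exp((mu - sigma^2/2) t) * exp(sigma^2 t / 2) = x_0 * exp(mu t) = 4*exp(-8*t)/5.
Var(X_t) = E[X_t^2] - (E[X_t])^2 = x_0^2 * exp(2 mu t) * (exp(sigma^2 t) - 1) = (16*exp(9*t/4) - 16)*exp(-16*t)/25.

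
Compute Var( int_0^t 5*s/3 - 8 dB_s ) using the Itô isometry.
Var = t*(25*t^2 - 360*t + 1728)/27

The Itô integral of a deterministic integrand f(s) has mean 0 because each increment f(s) * (B_{s+ds} - B_s) has mean 0. By the Itô isometry:
  Var( int_0^t f(s) dB_s ) = E[ (int_0^t f(s) dB_s)^2 ] = int_0^t f(s)^2 ds.
Here f(s) = 5*s/3 - 8, so f(s)^2 = (5*s - 24)^2/9. Integrate:
  int_0^t ((5*s - 24)^2/9) ds = t*(25*t^2 - 360*t + 1728)/27.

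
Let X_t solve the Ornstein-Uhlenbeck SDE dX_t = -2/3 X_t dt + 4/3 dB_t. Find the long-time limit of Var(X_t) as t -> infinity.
lim Var(X_t) = 4/3

The OU SDE dX = -theta X dt + sigma dB admits the integrating factor exp(theta t): d(exp(theta t) X_t) = sigma exp(theta t) dB_t. Integrating from 0 to t gives X_t = x_0 * exp(-theta t) + sigma * int_0^t exp(-theta (t-s)) dB_s for any initial x_0. The Itô integral has variance (by the Itô isometry) sigma^2 * int_0^t exp(-2 theta (t - s)) ds = sigma^2 * (1 - exp(-2 theta t)) / (2 theta), independent of x_0.
With theta = 2/3, sigma = 4/3:
  Var(X_t) = (4/3)^2 * (1 - exp(-2*2/3 t)) / (2 * 2/3) = 4/3 - 4*exp(-4*t/3)/3.
As t -> infinity, exp(-2*2/3 t) -> 0, so the stationary variance is sigma^2 / (2 theta) = 4/3.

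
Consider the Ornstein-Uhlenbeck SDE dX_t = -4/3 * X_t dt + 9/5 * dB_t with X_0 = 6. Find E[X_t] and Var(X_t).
E[X_t] = 6*exp(-4*t/3); Var(X_t) = 243/200 - 243*exp(-8*t/3)/200

The OU SDE dX = -theta X dt + sigma dB admits the integrating factor exp(theta t): d(exp(theta t) X_t) = sigma exp(theta t) dB_t. Integrating from 0 to t:
  X_t = x_0 * exp(-theta t) + sigma * int_0^t exp(-theta (t-s)) dB_s.
The Itô integral has mean 0 and (by the Itô isometry) variance sigma^2 * int_0^t exp(-2 theta (t - s)) ds = sigma^2 * (1 - exp(-2 theta t)) / (2 theta).
With theta = 4/3, sigma = 9/5, x_0 = 6:
  E[X_t] = 6 * exp(-4/3 t) = 6*exp(-4*t/3)
  Var(X_t) = (9/5)^2 * (1 - exp(-2*4/3 t)) / (2 * 4/3) = 243/200 - 243*exp(-8*t/3)/200.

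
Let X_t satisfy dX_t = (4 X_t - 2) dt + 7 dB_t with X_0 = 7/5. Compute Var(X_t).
Var(X_t) = 49*exp(8*t)/8 - 49/8

The variance V(t) = Var(X_t) satisfies V'(t) = 2 a V(t) + c^2 with V(0) = 0 (drift coefficient is linear in X, diffusion is constant). With a = 4, c = 7, the solution is
  V(t) = (c^2 / (2 a)) * (exp(2 a t) - 1)
       = (7^2 / (2*4)) * (exp(8 t) - 1)
       = 49*exp(8*t)/8 - 49/8.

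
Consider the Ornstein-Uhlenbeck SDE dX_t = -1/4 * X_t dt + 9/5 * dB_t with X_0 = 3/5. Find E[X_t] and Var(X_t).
E[X_t] = 3*exp(-t/4)/5; Var(X_t) = 162/25 - 162*exp(-t/2)/25

The OU SDE dX = -theta X dt + sigma dB admits the integrating factor exp(theta t): d(exp(theta t) X_t) = sigma exp(theta t) dB_t. Integrating from 0 to t:
  X_t = x_0 * exp(-theta t) + sigma * int_0^t exp(-theta (t-s)) dB_s.
The Itô integral has mean 0 and (by the Itô isometry) variance sigma^2 * int_0^t exp(-2 theta (t - s)) ds = sigma^2 * (1 - exp(-2 theta t)) / (2 theta).
With theta = 1/4, sigma = 9/5, x_0 = 3/5:
  E[X_t] = 3/5 * exp(-1/4 t) = 3*exp(-t/4)/5
  Var(X_t) = (9/5)^2 * (1 - exp(-2*1/4 t)) / (2 * 1/4) = 162/25 - 162*exp(-t/2)/25.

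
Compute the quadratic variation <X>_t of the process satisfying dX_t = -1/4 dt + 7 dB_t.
<X>_t = 49*t

For an Itô process dX_t = a(t) dt + b(t) dB_t, the quadratic variation is <X>_t = int_0^t b(s)^2 ds (the drift term does not contribute). Here b(s) = 7, so
  b(s)^2 = 49.
Integrating from 0 to t:
  <X>_t = int_0^t (49) ds = 49*t.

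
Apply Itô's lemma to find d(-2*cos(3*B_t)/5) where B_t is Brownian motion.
d(-2*cos(3*B_t)/5) = (9*cos(3*B_t)/5) dt + (6*sin(3*B_t)/5) dB_t

Itô's formula for f(B_t) gives d f(B_t) = f'(B_t) dB_t + (1/2) f''(B_t) dt. Compute derivatives of f(x) = -2*cos(3*x)/5:
  f'(x)  = 6*sin(3*x)/5
  f''(x) = 18*cos(3*x)/5
Substitute x = B_t and multiply the f'' term by 1/2:
  drift     = (1/2) * (18*cos(3*x)/5) evaluated at B_t = 9*cos(3*B_t)/5
  diffusion = (6*sin(3*x)/5) evaluated at B_t = 6*sin(3*B_t)/5
Therefore d(-2*cos(3*B_t)/5) = (9*cos(3*B_t)/5) dt + (6*sin(3*B_t)/5) dB_t.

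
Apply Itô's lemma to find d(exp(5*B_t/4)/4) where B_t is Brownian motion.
d(exp(5*B_t/4)/4) = (25*exp(5*B_t/4)/128) dt + (5*exp(5*B_t/4)/16) dB_t

Itô's formula for f(B_t) gives d f(B_t) = f'(B_t) dB_t + (1/2) f''(B_t) dt. Compute derivatives of f(x) = exp(5*x/4)/4:
  f'(x)  = 5*exp(5*x/4)/16
  f''(x) = 25*exp(5*x/4)/64
Substitute x = B_t and multiply the f'' term by 1/2:
  drift     = (1/2) * (25*exp(5*x/4)/64) evaluated at B_t = 25*exp(5*B_t/4)/128
  diffusion = (5*exp(5*x/4)/16) evaluated at B_t = 5*exp(5*B_t/4)/16
Therefore d(exp(5*B_t/4)/4) = (25*exp(5*B_t/4)/128) dt + (5*exp(5*B_t/4)/16) dB_t.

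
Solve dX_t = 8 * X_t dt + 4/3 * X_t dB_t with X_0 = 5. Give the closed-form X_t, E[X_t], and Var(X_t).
X_t = 5 * exp((64/9) t + (4/3) B_t); E[X_t] = 5*exp(8*t); Var(X_t) = 25*(exp(16*t/9) - 1)*exp(16*t)

For GBM dX = mu X dt + sigma X dB with X_0 = x_0, apply Itô to Y = log X: dY = (mu - sigma^2/2) dt + sigma dB, so Y_t = log(x_0) + (mu - sigma^2/2) t + sigma B_t and hence X_t = x_0 * exp((mu - sigma^2/2) t + sigma B_t).
With mu = 8, sigma = 4/3, x_0 = 5, this gives:
  X_t = 5 * exp((64/9) * t + (4/3) * B_t).
Since sigma*B_t ~ Normal(0, sigma^2 t), E[exp(sigma*B_t)] = exp(sigma^2 t / 2); so E[X_t] = x_0 * exp((mu - sigma^2/2) t) * exp(sigma^2 t / 2) = x_0 * exp(mu t) = 5*exp(8*t).
Var(X_t) = E[X_t^2] - (E[X_t])^2 = x_0^2 * exp(2 mu t) * (exp(sigma^2 t) - 1) = 25*(exp(16*t/9) - 1)*exp(16*t).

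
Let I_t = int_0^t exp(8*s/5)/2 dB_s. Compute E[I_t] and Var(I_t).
E[I_t] = 0; Var(I_t) = 5*exp(16*t/5)/64 - 5/64

The Itô integral of a deterministic integrand f(s) has mean 0 because each increment f(s) * (B_{s+ds} - B_s) has mean 0. By the Itô isometry:
  Var( int_0^t f(s) dB_s ) = E[ (int_0^t f(s) dB_s)^2 ] = int_0^t f(s)^2 ds.
Here f(s) = exp(8*s/5)/2, so f(s)^2 = exp(16*s/5)/4. Integrate:
  int_0^t (exp(16*s/5)/4) ds = 5*exp(16*t/5)/64 - 5/64.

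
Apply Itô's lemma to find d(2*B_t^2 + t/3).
d(2*B_t^2 + t/3) = (7/3) dt + (4*B_t) dB_t

Itô's formula for f(t, x): d f(t, B_t) = (f_t + (1/2) f_xx) dt + f_x dB_t. Compute partials of f(t, x) = t/3 + 2*x^2:
  f_t(t,x)  = 1/3
  f_x(t,x)  = 4*x
  f_xx(t,x) = 4
Assemble drift = f_t + (1/2) f_xx = 7/3 and diffusion = f_x = 4*x. Substituting x = B_t:
  d(2*B_t^2 + t/3) = (7/3) dt + (4*B_t) dB_t.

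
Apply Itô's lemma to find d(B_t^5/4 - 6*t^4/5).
d(B_t^5/4 - 6*t^4/5) = (5*B_t^3/2 - 24*t^3/5) dt + (5*B_t^4/4) dB_t

Itô's formula for f(t, x): d f(t, B_t) = (f_t + (1/2) f_xx) dt + f_x dB_t. Compute partials of f(t, x) = -6*t^4/5 + x^5/4:
  f_t(t,x)  = -24*t^3/5
  f_x(t,x)  = 5*x^4/4
  f_xx(t,x) = 5*x^3
Assemble drift = f_t + (1/2) f_xx = -24*t^3/5 + 5*x^3/2 and diffusion = f_x = 5*x^4/4. Substituting x = B_t:
  d(B_t^5/4 - 6*t^4/5) = (5*B_t^3/2 - 24*t^3/5) dt + (5*B_t^4/4) dB_t.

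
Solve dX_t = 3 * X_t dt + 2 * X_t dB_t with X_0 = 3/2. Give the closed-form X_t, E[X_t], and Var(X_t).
X_t = 3/2 * exp((1) t + (2) B_t); E[X_t] = 3*exp(3*t)/2; Var(X_t) = 9*(exp(4*t) - 1)*exp(6*t)/4

For GBM dX = mu X dt + sigma X dB with X_0 = x_0, apply Itô to Y = log X: dY = (mu - sigma^2/2) dt + sigma dB, so Y_t = log(x_0) + (mu - sigma^2/2) t + sigma B_t and hence X_t = x_0 * exp((mu - sigma^2/2) t + sigma B_t).
With mu = 3, sigma = 2, x_0 = 3/2, this gives:
  X_t = 3/2 * exp((1) * t + (2) * B_t).
Since sigma*B_t ~ Normal(0, sigma^2 t), E[exp(sigma*B_t)] = exp(sigma^2 t / 2); so E[X_t] = x_0 * exp((mu - sigma^2/2) t) * exp(sigma^2 t / 2) = x_0 * exp(mu t) = 3*exp(3*t)/2.
Var(X_t) = E[X_t^2] - (E[X_t])^2 = x_0^2 * exp(2 mu t) * (exp(sigma^2 t) - 1) = 9*(exp(4*t) - 1)*exp(6*t)/4.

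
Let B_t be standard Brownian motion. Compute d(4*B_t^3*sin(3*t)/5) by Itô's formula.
d(4*B_t^3*sin(3*t)/5) = (12*B_t*(B_t^2*cos(3*t) + sin(3*t))/5) dt + (12*B_t^2*sin(3*t)/5) dB_t

Itô's formula for f(t, x): d f(t, B_t) = (f_t + (1/2) f_xx) dt + f_x dB_t. Compute partials of f(t, x) = 4*x^3*sin(3*t)/5:
  f_t(t,x)  = 12*x^3*cos(3*t)/5
  f_x(t,x)  = 12*x^2*sin(3*t)/5
  f_xx(t,x) = 24*x*sin(3*t)/5
Assemble drift = f_t + (1/2) f_xx = 12*x*(x^2*cos(3*t) + sin(3*t))/5 and diffusion = f_x = 12*x^2*sin(3*t)/5. Substituting x = B_t:
  d(4*B_t^3*sin(3*t)/5) = (12*B_t*(B_t^2*cos(3*t) + sin(3*t))/5) dt + (12*B_t^2*sin(3*t)/5) dB_t.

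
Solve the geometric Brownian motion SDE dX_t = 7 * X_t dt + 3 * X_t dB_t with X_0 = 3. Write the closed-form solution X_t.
X_t = 3 * exp((5/2) * t + (3) * B_t)

For GBM dX = mu X dt + sigma X dB with X_0 = x_0, apply Itô to Y = log X: dY = (mu - sigma^2/2) dt + sigma dB, so Y_t = log(x_0) + (mu - sigma^2/2) t + sigma B_t and hence X_t = x_0 * exp((mu - sigma^2/2) t + sigma B_t).
With mu = 7, sigma = 3, x_0 = 3, this gives:
  X_t = 3 * exp((5/2) * t + (3) * B_t).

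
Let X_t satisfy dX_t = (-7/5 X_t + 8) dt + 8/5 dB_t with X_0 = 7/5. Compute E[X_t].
E[X_t] = 40/7 - 151*exp(-7*t/5)/35

Taking expectations and using E[dB_t] = 0, the mean m(t) = E[X_t] satisfies the ODE m'(t) = a m(t) + b with m(0) = x_0. With a = -7/5, b = 8, x_0 = 7/5, the solution is
  m(t) = x_0 * exp(a t) + (b/a) * (exp(a t) - 1)
       = (7/5) * exp((-7/5) t) + (8/(-7/5)) * (exp((-7/5) t) - 1)
       = 40/7 - 151*exp(-7*t/5)/35.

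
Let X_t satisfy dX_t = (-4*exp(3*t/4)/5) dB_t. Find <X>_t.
<X>_t = 32*exp(3*t/2)/75 - 32/75

For an Itô process dX_t = a(t) dt + b(t) dB_t, the quadratic variation is <X>_t = int_0^t b(s)^2 ds (the drift term does not contribute). Here b(s) = -4*exp(3*s/4)/5, so
  b(s)^2 = 16*exp(3*s/2)/25.
Integrating from 0 to t:
  <X>_t = int_0^t (16*exp(3*s/2)/25) ds = 32*exp(3*t/2)/75 - 32/75.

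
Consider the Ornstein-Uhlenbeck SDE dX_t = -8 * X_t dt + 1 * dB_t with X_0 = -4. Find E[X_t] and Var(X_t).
E[X_t] = -4*exp(-8*t); Var(X_t) = 1/16 - exp(-16*t)/16

The OU SDE dX = -theta X dt + sigma dB admits the integrating factor exp(theta t): d(exp(theta t) X_t) = sigma exp(theta t) dB_t. Integrating from 0 to t:
  X_t = x_0 * exp(-theta t) + sigma * int_0^t exp(-theta (t-s)) dB_s.
The Itô integral has mean 0 and (by the Itô isometry) variance sigma^2 * int_0^t exp(-2 theta (t - s)) ds = sigma^2 * (1 - exp(-2 theta t)) / (2 theta).
With theta = 8, sigma = 1, x_0 = -4:
  E[X_t] = -4 * exp(-8 t) = -4*exp(-8*t)
  Var(X_t) = (1)^2 * (1 - exp(-2*8 t)) / (2 * 8) = 1/16 - exp(-16*t)/16.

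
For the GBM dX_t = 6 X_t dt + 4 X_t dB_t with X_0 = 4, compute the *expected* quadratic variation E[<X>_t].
E[<X>_t] = 64*exp(28*t)/7 - 64/7

<X>_t = int_0^t (4 * X_s)^2 ds. Taking expectation inside the integral: E[<X>_t] = 4^2 * int_0^t E[X_s^2] ds. For GBM, E[X_s^2] = x_0^2 * exp((2 mu + sigma^2) s). Integrating:
  E[<X>_t] = 4^2 * 4^2 * (exp((2*6 + 4^2) t) - 1) / (2*6 + 4^2)
           = 4^2 * 4^2 * (exp(28 t) - 1) / 28 = 64*exp(28*t)/7 - 64/7.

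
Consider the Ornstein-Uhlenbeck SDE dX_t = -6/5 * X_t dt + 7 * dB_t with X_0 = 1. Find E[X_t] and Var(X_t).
E[X_t] = exp(-6*t/5); Var(X_t) = 245/12 - 245*exp(-12*t/5)/12

The OU SDE dX = -theta X dt + sigma dB admits the integrating factor exp(theta t): d(exp(theta t) X_t) = sigma exp(theta t) dB_t. Integrating from 0 to t:
  X_t = x_0 * exp(-theta t) + sigma * int_0^t exp(-theta (t-s)) dB_s.
The Itô integral has mean 0 and (by the Itô isometry) variance sigma^2 * int_0^t exp(-2 theta (t - s)) ds = sigma^2 * (1 - exp(-2 theta t)) / (2 theta).
With theta = 6/5, sigma = 7, x_0 = 1:
  E[X_t] = 1 * exp(-6/5 t) = exp(-6*t/5)
  Var(X_t) = (7)^2 * (1 - exp(-2*6/5 t)) / (2 * 6/5) = 245/12 - 245*exp(-12*t/5)/12.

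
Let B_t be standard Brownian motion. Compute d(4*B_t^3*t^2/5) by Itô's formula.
d(4*B_t^3*t^2/5) = (4*B_t*t*(2*B_t^2 + 3*t)/5) dt + (12*B_t^2*t^2/5) dB_t

Itô's formula for f(t, x): d f(t, B_t) = (f_t + (1/2) f_xx) dt + f_x dB_t. Compute partials of f(t, x) = 4*t^2*x^3/5:
  f_t(t,x)  = 8*t*x^3/5
  f_x(t,x)  = 12*t^2*x^2/5
  f_xx(t,x) = 24*t^2*x/5
Assemble drift = f_t + (1/2) f_xx = 4*t*x*(3*t + 2*x^2)/5 and diffusion = f_x = 12*t^2*x^2/5. Substituting x = B_t:
  d(4*B_t^3*t^2/5) = (4*B_t*t*(2*B_t^2 + 3*t)/5) dt + (12*B_t^2*t^2/5) dB_t.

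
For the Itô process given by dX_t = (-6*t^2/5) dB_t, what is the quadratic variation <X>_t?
<X>_t = 36*t^5/125

For an Itô process dX_t = a(t) dt + b(t) dB_t, the quadratic variation is <X>_t = int_0^t b(s)^2 ds (the drift term does not contribute). Here b(s) = -6*s^2/5, so
  b(s)^2 = 36*s^4/25.
Integrating from 0 to t:
  <X>_t = int_0^t (36*s^4/25) ds = 36*t^5/125.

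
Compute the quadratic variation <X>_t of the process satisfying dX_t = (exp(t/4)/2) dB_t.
<X>_t = exp(t/2)/2 - 1/2

For an Itô process dX_t = a(t) dt + b(t) dB_t, the quadratic variation is <X>_t = int_0^t b(s)^2 ds (the drift term does not contribute). Here b(s) = exp(s/4)/2, so
  b(s)^2 = exp(s/2)/4.
Integrating from 0 to t:
  <X>_t = int_0^t (exp(s/2)/4) ds = exp(t/2)/2 - 1/2.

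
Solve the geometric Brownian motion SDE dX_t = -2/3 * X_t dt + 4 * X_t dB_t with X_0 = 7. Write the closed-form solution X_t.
X_t = 7 * exp((-26/3) * t + (4) * B_t)

For GBM dX = mu X dt + sigma X dB with X_0 = x_0, apply Itô to Y = log X: dY = (mu - sigma^2/2) dt + sigma dB, so Y_t = log(x_0) + (mu - sigma^2/2) t + sigma B_t and hence X_t = x_0 * exp((mu - sigma^2/2) t + sigma B_t).
With mu = -2/3, sigma = 4, x_0 = 7, this gives:
  X_t = 7 * exp((-26/3) * t + (4) * B_t).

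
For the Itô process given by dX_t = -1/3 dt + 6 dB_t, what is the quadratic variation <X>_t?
<X>_t = 36*t

For an Itô process dX_t = a(t) dt + b(t) dB_t, the quadratic variation is <X>_t = int_0^t b(s)^2 ds (the drift term does not contribute). Here b(s) = 6, so
  b(s)^2 = 36.
Integrating from 0 to t:
  <X>_t = int_0^t (36) ds = 36*t.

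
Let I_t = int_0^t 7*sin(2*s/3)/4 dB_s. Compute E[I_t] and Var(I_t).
E[I_t] = 0; Var(I_t) = 49*t/32 - 147*sin(4*t/3)/128

The Itô integral of a deterministic integrand f(s) has mean 0 because each increment f(s) * (B_{s+ds} - B_s) has mean 0. By the Itô isometry:
  Var( int_0^t f(s) dB_s ) = E[ (int_0^t f(s) dB_s)^2 ] = int_0^t f(s)^2 ds.
Here f(s) = 7*sin(2*s/3)/4, so f(s)^2 = 49*sin(2*s/3)^2/16. Integrate:
  int_0^t (49*sin(2*s/3)^2/16) ds = 49*t/32 - 147*sin(4*t/3)/128.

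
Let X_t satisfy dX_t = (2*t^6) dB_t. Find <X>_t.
<X>_t = 4*t^13/13

For an Itô process dX_t = a(t) dt + b(t) dB_t, the quadratic variation is <X>_t = int_0^t b(s)^2 ds (the drift term does not contribute). Here b(s) = 2*s^6, so
  b(s)^2 = 4*s^12.
Integrating from 0 to t:
  <X>_t = int_0^t (4*s^12) ds = 4*t^13/13.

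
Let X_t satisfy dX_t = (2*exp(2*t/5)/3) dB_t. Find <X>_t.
<X>_t = 5*exp(4*t/5)/9 - 5/9

For an Itô process dX_t = a(t) dt + b(t) dB_t, the quadratic variation is <X>_t = int_0^t b(s)^2 ds (the drift term does not contribute). Here b(s) = 2*exp(2*s/5)/3, so
  b(s)^2 = 4*exp(4*s/5)/9.
Integrating from 0 to t:
  <X>_t = int_0^t (4*exp(4*s/5)/9) ds = 5*exp(4*t/5)/9 - 5/9.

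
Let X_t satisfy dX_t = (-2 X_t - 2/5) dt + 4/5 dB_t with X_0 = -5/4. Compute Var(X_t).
Var(X_t) = 4/25 - 4*exp(-4*t)/25

The variance V(t) = Var(X_t) satisfies V'(t) = 2 a V(t) + c^2 with V(0) = 0 (drift coefficient is linear in X, diffusion is constant). With a = -2, c = 4/5, the solution is
  V(t) = (c^2 / (2 a)) * (exp(2 a t) - 1)
       = ((4/5)^2 / (2*(-2))) * (exp((-4) t) - 1)
       = 4/25 - 4*exp(-4*t)/25.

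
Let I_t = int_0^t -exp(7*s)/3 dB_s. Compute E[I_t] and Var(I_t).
E[I_t] = 0; Var(I_t) = exp(14*t)/126 - 1/126

The Itô integral of a deterministic integrand f(s) has mean 0 because each increment f(s) * (B_{s+ds} - B_s) has mean 0. By the Itô isometry:
  Var( int_0^t f(s) dB_s ) = E[ (int_0^t f(s) dB_s)^2 ] = int_0^t f(s)^2 ds.
Here f(s) = -exp(7*s)/3, so f(s)^2 = exp(14*s)/9. Integrate:
  int_0^t (exp(14*s)/9) ds = exp(14*t)/126 - 1/126.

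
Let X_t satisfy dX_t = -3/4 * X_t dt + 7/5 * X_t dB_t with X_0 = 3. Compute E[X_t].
E[X_t] = 3*exp(-3*t/4)

For GBM dX = mu X dt + sigma X dB with X_0 = x_0, apply Itô to Y = log X: dY = (mu - sigma^2/2) dt + sigma dB, so Y_t = log(x_0) + (mu - sigma^2/2) t + sigma B_t and hence X_t = x_0 * exp((mu - sigma^2/2) t + sigma B_t).
With mu = -3/4, sigma = 7/5, x_0 = 3, this gives:
  X_t = 3 * exp((-173/100) * t + (7/5) * B_t).
Since sigma*B_t ~ Normal(0, sigma^2 t), E[exp(sigma*B_t)] = exp(sigma^2 t / 2); so E[X_t] = x_0 * exp((mu - sigma^2/2) t) * exp(sigma^2 t / 2) = x_0 * exp(mu t) = 3*exp(-3*t/4).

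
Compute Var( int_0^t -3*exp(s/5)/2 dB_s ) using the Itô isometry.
Var = 45*exp(2*t/5)/8 - 45/8

The Itô integral of a deterministic integrand f(s) has mean 0 because each increment f(s) * (B_{s+ds} - B_s) has mean 0. By the Itô isometry:
  Var( int_0^t f(s) dB_s ) = E[ (int_0^t f(s) dB_s)^2 ] = int_0^t f(s)^2 ds.
Here f(s) = -3*exp(s/5)/2, so f(s)^2 = 9*exp(2*s/5)/4. Integrate:
  int_0^t (9*exp(2*s/5)/4) ds = 45*exp(2*t/5)/8 - 45/8.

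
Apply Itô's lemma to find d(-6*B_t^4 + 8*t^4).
d(-6*B_t^4 + 8*t^4) = (-36*B_t^2 + 32*t^3) dt + (-24*B_t^3) dB_t

Itô's formula for f(t, x): d f(t, B_t) = (f_t + (1/2) f_xx) dt + f_x dB_t. Compute partials of f(t, x) = 8*t^4 - 6*x^4:
  f_t(t,x)  = 32*t^3
  f_x(t,x)  = -24*x^3
  f_xx(t,x) = -72*x^2
Assemble drift = f_t + (1/2) f_xx = 32*t^3 - 36*x^2 and diffusion = f_x = -24*x^3. Substituting x = B_t:
  d(-6*B_t^4 + 8*t^4) = (-36*B_t^2 + 32*t^3) dt + (-24*B_t^3) dB_t.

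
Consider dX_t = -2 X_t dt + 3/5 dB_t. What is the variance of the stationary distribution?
lim Var(X_t) = 9/100

The OU SDE dX = -theta X dt + sigma dB admits the integrating factor exp(theta t): d(exp(theta t) X_t) = sigma exp(theta t) dB_t. Integrating from 0 to t gives X_t = x_0 * exp(-theta t) + sigma * int_0^t exp(-theta (t-s)) dB_s for any initial x_0. The Itô integral has variance (by the Itô isometry) sigma^2 * int_0^t exp(-2 theta (t - s)) ds = sigma^2 * (1 - exp(-2 theta t)) / (2 theta), independent of x_0.
With theta = 2, sigma = 3/5:
  Var(X_t) = (3/5)^2 * (1 - exp(-2*2 t)) / (2 * 2) = 9/100 - 9*exp(-4*t)/100.
As t -> infinity, exp(-2*2 t) -> 0, so the stationary variance is sigma^2 / (2 theta) = 9/100.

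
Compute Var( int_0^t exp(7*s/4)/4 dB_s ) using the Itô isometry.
Var = exp(7*t/2)/56 - 1/56

The Itô integral of a deterministic integrand f(s) has mean 0 because each increment f(s) * (B_{s+ds} - B_s) has mean 0. By the Itô isometry:
  Var( int_0^t f(s) dB_s ) = E[ (int_0^t f(s) dB_s)^2 ] = int_0^t f(s)^2 ds.
Here f(s) = exp(7*s/4)/4, so f(s)^2 = exp(7*s/2)/16. Integrate:
  int_0^t (exp(7*s/2)/16) ds = exp(7*t/2)/56 - 1/56.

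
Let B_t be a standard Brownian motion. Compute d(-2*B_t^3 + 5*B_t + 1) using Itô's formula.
d(-2*B_t^3 + 5*B_t + 1) = (-6*B_t) dt + (5 - 6*B_t^2) dB_t

Itô's formula for f(B_t) gives d f(B_t) = f'(B_t) dB_t + (1/2) f''(B_t) dt. Compute derivatives of f(x) = -2*x^3 + 5*x + 1:
  f'(x)  = 5 - 6*x^2
  f''(x) = -12*x
Substitute x = B_t and multiply the f'' term by 1/2:
  drift     = (1/2) * (-12*x) evaluated at B_t = -6*B_t
  diffusion = (5 - 6*x^2) evaluated at B_t = 5 - 6*B_t^2
Therefore d(-2*B_t^3 + 5*B_t + 1) = (-6*B_t) dt + (5 - 6*B_t^2) dB_t.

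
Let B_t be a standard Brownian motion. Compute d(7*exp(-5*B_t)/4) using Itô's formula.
d(7*exp(-5*B_t)/4) = (175*exp(-5*B_t)/8) dt + (-35*exp(-5*B_t)/4) dB_t

Itô's formula for f(B_t) gives d f(B_t) = f'(B_t) dB_t + (1/2) f''(B_t) dt. Compute derivatives of f(x) = 7*exp(-5*x)/4:
  f'(x)  = -35*exp(-5*x)/4
  f''(x) = 175*exp(-5*x)/4
Substitute x = B_t and multiply the f'' term by 1/2:
  drift     = (1/2) * (175*exp(-5*x)/4) evaluated at B_t = 175*exp(-5*B_t)/8
  diffusion = (-35*exp(-5*x)/4) evaluated at B_t = -35*exp(-5*B_t)/4
Therefore d(7*exp(-5*B_t)/4) = (175*exp(-5*B_t)/8) dt + (-35*exp(-5*B_t)/4) dB_t.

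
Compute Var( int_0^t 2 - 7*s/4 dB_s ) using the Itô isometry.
Var = t*(49*t^2 - 168*t + 192)/48

The Itô integral of a deterministic integrand f(s) has mean 0 because each increment f(s) * (B_{s+ds} - B_s) has mean 0. By the Itô isometry:
  Var( int_0^t f(s) dB_s ) = E[ (int_0^t f(s) dB_s)^2 ] = int_0^t f(s)^2 ds.
Here f(s) = 2 - 7*s/4, so f(s)^2 = (7*s - 8)^2/16. Integrate:
  int_0^t ((7*s - 8)^2/16) ds = t*(49*t^2 - 168*t + 192)/48.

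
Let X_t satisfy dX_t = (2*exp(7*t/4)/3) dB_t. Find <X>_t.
<X>_t = 8*exp(7*t/2)/63 - 8/63

For an Itô process dX_t = a(t) dt + b(t) dB_t, the quadratic variation is <X>_t = int_0^t b(s)^2 ds (the drift term does not contribute). Here b(s) = 2*exp(7*s/4)/3, so
  b(s)^2 = 4*exp(7*s/2)/9.
Integrating from 0 to t:
  <X>_t = int_0^t (4*exp(7*s/2)/9) ds = 8*exp(7*t/2)/63 - 8/63.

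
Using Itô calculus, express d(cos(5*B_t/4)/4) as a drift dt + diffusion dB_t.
d(cos(5*B_t/4)/4) = (-25*cos(5*B_t/4)/128) dt + (-5*sin(5*B_t/4)/16) dB_t

Itô's formula for f(B_t) gives d f(B_t) = f'(B_t) dB_t + (1/2) f''(B_t) dt. Compute derivatives of f(x) = cos(5*x/4)/4:
  f'(x)  = -5*sin(5*x/4)/16
  f''(x) = -25*cos(5*x/4)/64
Substitute x = B_t and multiply the f'' term by 1/2:
  drift     = (1/2) * (-25*cos(5*x/4)/64) evaluated at B_t = -25*cos(5*B_t/4)/128
  diffusion = (-5*sin(5*x/4)/16) evaluated at B_t = -5*sin(5*B_t/4)/16
Therefore d(cos(5*B_t/4)/4) = (-25*cos(5*B_t/4)/128) dt + (-5*sin(5*B_t/4)/16) dB_t.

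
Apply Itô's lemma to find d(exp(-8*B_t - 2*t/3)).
d(exp(-8*B_t - 2*t/3)) = (94*exp(-8*B_t - 2*t/3)/3) dt + (-8*exp(-8*B_t - 2*t/3)) dB_t

Itô's formula for f(t, x): d f(t, B_t) = (f_t + (1/2) f_xx) dt + f_x dB_t. Compute partials of f(t, x) = exp(-2*t/3 - 8*x):
  f_t(t,x)  = -2*exp(-2*t/3 - 8*x)/3
  f_x(t,x)  = -8*exp(-2*t/3 - 8*x)
  f_xx(t,x) = 64*exp(-2*t/3 - 8*x)
Assemble drift = f_t + (1/2) f_xx = 94*exp(-2*t/3 - 8*x)/3 and diffusion = f_x = -8*exp(-2*t/3 - 8*x). Substituting x = B_t:
  d(exp(-8*B_t - 2*t/3)) = (94*exp(-8*B_t - 2*t/3)/3) dt + (-8*exp(-8*B_t - 2*t/3)) dB_t.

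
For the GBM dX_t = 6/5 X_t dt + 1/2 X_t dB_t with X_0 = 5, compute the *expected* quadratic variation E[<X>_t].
E[<X>_t] = 125*exp(53*t/20)/53 - 125/53

<X>_t = int_0^t ((1/2) * X_s)^2 ds. Taking expectation inside the integral: E[<X>_t] = (1/2)^2 * int_0^t E[X_s^2] ds. For GBM, E[X_s^2] = x_0^2 * exp((2 mu + sigma^2) s). Integrating:
  E[<X>_t] = (1/2)^2 * 5^2 * (exp((2*(6/5) + (1/2)^2) t) - 1) / (2*(6/5) + (1/2)^2)
           = (1/2)^2 * 5^2 * (exp((53/20) t) - 1) / (53/20) = 125*exp(53*t/20)/53 - 125/53.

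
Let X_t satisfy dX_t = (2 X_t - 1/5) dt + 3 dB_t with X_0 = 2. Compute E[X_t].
E[X_t] = 19*exp(2*t)/10 + 1/10

Taking expectations and using E[dB_t] = 0, the mean m(t) = E[X_t] satisfies the ODE m'(t) = a m(t) + b with m(0) = x_0. With a = 2, b = -1/5, x_0 = 2, the solution is
  m(t) = x_0 * exp(a t) + (b/a) * (exp(a t) - 1)
       = 2 * exp(2 t) + ((-1/5)/2) * (exp(2 t) - 1)
       = 19*exp(2*t)/10 + 1/10.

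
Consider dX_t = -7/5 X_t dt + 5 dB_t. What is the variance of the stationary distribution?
lim Var(X_t) = 125/14

The OU SDE dX = -theta X dt + sigma dB admits the integrating factor exp(theta t): d(exp(theta t) X_t) = sigma exp(theta t) dB_t. Integrating from 0 to t gives X_t = x_0 * exp(-theta t) + sigma * int_0^t exp(-theta (t-s)) dB_s for any initial x_0. The Itô integral has variance (by the Itô isometry) sigma^2 * int_0^t exp(-2 theta (t - s)) ds = sigma^2 * (1 - exp(-2 theta t)) / (2 theta), independent of x_0.
With theta = 7/5, sigma = 5:
  Var(X_t) = (5)^2 * (1 - exp(-2*7/5 t)) / (2 * 7/5) = 125/14 - 125*exp(-14*t/5)/14.
As t -> infinity, exp(-2*7/5 t) -> 0, so the stationary variance is sigma^2 / (2 theta) = 125/14.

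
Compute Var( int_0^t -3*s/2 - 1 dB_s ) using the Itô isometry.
Var = t*(3*t^2 + 6*t + 4)/4

The Itô integral of a deterministic integrand f(s) has mean 0 because each increment f(s) * (B_{s+ds} - B_s) has mean 0. By the Itô isometry:
  Var( int_0^t f(s) dB_s ) = E[ (int_0^t f(s) dB_s)^2 ] = int_0^t f(s)^2 ds.
Here f(s) = -3*s/2 - 1, so f(s)^2 = (3*s + 2)^2/4. Integrate:
  int_0^t ((3*s + 2)^2/4) ds = t*(3*t^2 + 6*t + 4)/4.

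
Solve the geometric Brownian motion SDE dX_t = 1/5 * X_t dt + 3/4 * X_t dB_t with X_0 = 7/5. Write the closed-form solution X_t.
X_t = 7/5 * exp((-13/160) * t + (3/4) * B_t)

For GBM dX = mu X dt + sigma X dB with X_0 = x_0, apply Itô to Y = log X: dY = (mu - sigma^2/2) dt + sigma dB, so Y_t = log(x_0) + (mu - sigma^2/2) t + sigma B_t and hence X_t = x_0 * exp((mu - sigma^2/2) t + sigma B_t).
With mu = 1/5, sigma = 3/4, x_0 = 7/5, this gives:
  X_t = 7/5 * exp((-13/160) * t + (3/4) * B_t).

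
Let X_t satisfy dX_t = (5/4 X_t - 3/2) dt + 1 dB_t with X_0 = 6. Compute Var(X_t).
Var(X_t) = 2*exp(5*t/2)/5 - 2/5

The variance V(t) = Var(X_t) satisfies V'(t) = 2 a V(t) + c^2 with V(0) = 0 (drift coefficient is linear in X, diffusion is constant). With a = 5/4, c = 1, the solution is
  V(t) = (c^2 / (2 a)) * (exp(2 a t) - 1)
       = (1^2 / (2*(5/4))) * (exp((5/2) t) - 1)
       = 2*exp(5*t/2)/5 - 2/5.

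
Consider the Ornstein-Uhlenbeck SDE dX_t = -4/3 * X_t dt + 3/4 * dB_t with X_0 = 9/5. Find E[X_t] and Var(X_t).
E[X_t] = 9*exp(-4*t/3)/5; Var(X_t) = 27/128 - 27*exp(-8*t/3)/128

The OU SDE dX = -theta X dt + sigma dB admits the integrating factor exp(theta t): d(exp(theta t) X_t) = sigma exp(theta t) dB_t. Integrating from 0 to t:
  X_t = x_0 * exp(-theta t) + sigma * int_0^t exp(-theta (t-s)) dB_s.
The Itô integral has mean 0 and (by the Itô isometry) variance sigma^2 * int_0^t exp(-2 theta (t - s)) ds = sigma^2 * (1 - exp(-2 theta t)) / (2 theta).
With theta = 4/3, sigma = 3/4, x_0 = 9/5:
  E[X_t] = 9/5 * exp(-4/3 t) = 9*exp(-4*t/3)/5
  Var(X_t) = (3/4)^2 * (1 - exp(-2*4/3 t)) / (2 * 4/3) = 27/128 - 27*exp(-8*t/3)/128.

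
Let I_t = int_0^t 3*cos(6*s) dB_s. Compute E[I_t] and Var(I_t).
E[I_t] = 0; Var(I_t) = 9*t/2 + 3*sin(12*t)/8

The Itô integral of a deterministic integrand f(s) has mean 0 because each increment f(s) * (B_{s+ds} - B_s) has mean 0. By the Itô isometry:
  Var( int_0^t f(s) dB_s ) = E[ (int_0^t f(s) dB_s)^2 ] = int_0^t f(s)^2 ds.
Here f(s) = 3*cos(6*s), so f(s)^2 = 9*cos(6*s)^2. Integrate:
  int_0^t (9*cos(6*s)^2) ds = 9*t/2 + 3*sin(12*t)/8.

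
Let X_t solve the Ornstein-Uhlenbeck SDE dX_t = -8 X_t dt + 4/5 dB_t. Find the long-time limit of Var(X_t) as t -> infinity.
lim Var(X_t) = 1/25

The OU SDE dX = -theta X dt + sigma dB admits the integrating factor exp(theta t): d(exp(theta t) X_t) = sigma exp(theta t) dB_t. Integrating from 0 to t gives X_t = x_0 * exp(-theta t) + sigma * int_0^t exp(-theta (t-s)) dB_s for any initial x_0. The Itô integral has variance (by the Itô isometry) sigma^2 * int_0^t exp(-2 theta (t - s)) ds = sigma^2 * (1 - exp(-2 theta t)) / (2 theta), independent of x_0.
With theta = 8, sigma = 4/5:
  Var(X_t) = (4/5)^2 * (1 - exp(-2*8 t)) / (2 * 8) = 1/25 - exp(-16*t)/25.
As t -> infinity, exp(-2*8 t) -> 0, so the stationary variance is sigma^2 / (2 theta) = 1/25.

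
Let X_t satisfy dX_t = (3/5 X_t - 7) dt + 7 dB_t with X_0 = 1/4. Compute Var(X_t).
Var(X_t) = 245*exp(6*t/5)/6 - 245/6

The variance V(t) = Var(X_t) satisfies V'(t) = 2 a V(t) + c^2 with V(0) = 0 (drift coefficient is linear in X, diffusion is constant). With a = 3/5, c = 7, the solution is
  V(t) = (c^2 / (2 a)) * (exp(2 a t) - 1)
       = (7^2 / (2*(3/5))) * (exp((6/5) t) - 1)
       = 245*exp(6*t/5)/6 - 245/6.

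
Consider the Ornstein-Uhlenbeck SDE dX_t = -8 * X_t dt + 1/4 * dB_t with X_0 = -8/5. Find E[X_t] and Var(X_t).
E[X_t] = -8*exp(-8*t)/5; Var(X_t) = 1/256 - exp(-16*t)/256

The OU SDE dX = -theta X dt + sigma dB admits the integrating factor exp(theta t): d(exp(theta t) X_t) = sigma exp(theta t) dB_t. Integrating from 0 to t:
  X_t = x_0 * exp(-theta t) + sigma * int_0^t exp(-theta (t-s)) dB_s.
The Itô integral has mean 0 and (by the Itô isometry) variance sigma^2 * int_0^t exp(-2 theta (t - s)) ds = sigma^2 * (1 - exp(-2 theta t)) / (2 theta).
With theta = 8, sigma = 1/4, x_0 = -8/5:
  E[X_t] = -8/5 * exp(-8 t) = -8*exp(-8*t)/5
  Var(X_t) = (1/4)^2 * (1 - exp(-2*8 t)) / (2 * 8) = 1/256 - exp(-16*t)/256.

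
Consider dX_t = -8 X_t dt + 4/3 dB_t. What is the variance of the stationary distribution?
lim Var(X_t) = 1/9

The OU SDE dX = -theta X dt + sigma dB admits the integrating factor exp(theta t): d(exp(theta t) X_t) = sigma exp(theta t) dB_t. Integrating from 0 to t gives X_t = x_0 * exp(-theta t) + sigma * int_0^t exp(-theta (t-s)) dB_s for any initial x_0. The Itô integral has variance (by the Itô isometry) sigma^2 * int_0^t exp(-2 theta (t - s)) ds = sigma^2 * (1 - exp(-2 theta t)) / (2 theta), independent of x_0.
With theta = 8, sigma = 4/3:
  Var(X_t) = (4/3)^2 * (1 - exp(-2*8 t)) / (2 * 8) = 1/9 - exp(-16*t)/9.
As t -> infinity, exp(-2*8 t) -> 0, so the stationary variance is sigma^2 / (2 theta) = 1/9.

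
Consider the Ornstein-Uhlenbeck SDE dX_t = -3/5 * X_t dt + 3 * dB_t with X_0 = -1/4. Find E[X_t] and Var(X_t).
E[X_t] = -exp(-3*t/5)/4; Var(X_t) = 15/2 - 15*exp(-6*t/5)/2

The OU SDE dX = -theta X dt + sigma dB admits the integrating factor exp(theta t): d(exp(theta t) X_t) = sigma exp(theta t) dB_t. Integrating from 0 to t:
  X_t = x_0 * exp(-theta t) + sigma * int_0^t exp(-theta (t-s)) dB_s.
The Itô integral has mean 0 and (by the Itô isometry) variance sigma^2 * int_0^t exp(-2 theta (t - s)) ds = sigma^2 * (1 - exp(-2 theta t)) / (2 theta).
With theta = 3/5, sigma = 3, x_0 = -1/4:
  E[X_t] = -1/4 * exp(-3/5 t) = -exp(-3*t/5)/4
  Var(X_t) = (3)^2 * (1 - exp(-2*3/5 t)) / (2 * 3/5) = 15/2 - 15*exp(-6*t/5)/2.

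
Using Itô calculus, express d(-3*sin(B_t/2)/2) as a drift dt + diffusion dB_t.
d(-3*sin(B_t/2)/2) = (3*sin(B_t/2)/16) dt + (-3*cos(B_t/2)/4) dB_t

Itô's formula for f(B_t) gives d f(B_t) = f'(B_t) dB_t + (1/2) f''(B_t) dt. Compute derivatives of f(x) = -3*sin(x/2)/2:
  f'(x)  = -3*cos(x/2)/4
  f''(x) = 3*sin(x/2)/8
Substitute x = B_t and multiply the f'' term by 1/2:
  drift     = (1/2) * (3*sin(x/2)/8) evaluated at B_t = 3*sin(B_t/2)/16
  diffusion = (-3*cos(x/2)/4) evaluated at B_t = -3*cos(B_t/2)/4
Therefore d(-3*sin(B_t/2)/2) = (3*sin(B_t/2)/16) dt + (-3*cos(B_t/2)/4) dB_t.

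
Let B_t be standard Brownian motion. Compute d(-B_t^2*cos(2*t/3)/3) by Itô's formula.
d(-B_t^2*cos(2*t/3)/3) = (2*B_t^2*sin(2*t/3)/9 - cos(2*t/3)/3) dt + (-2*B_t*cos(2*t/3)/3) dB_t

Itô's formula for f(t, x): d f(t, B_t) = (f_t + (1/2) f_xx) dt + f_x dB_t. Compute partials of f(t, x) = -x^2*cos(2*t/3)/3:
  f_t(t,x)  = 2*x^2*sin(2*t/3)/9
  f_x(t,x)  = -2*x*cos(2*t/3)/3
  f_xx(t,x) = -2*cos(2*t/3)/3
Assemble drift = f_t + (1/2) f_xx = 2*x^2*sin(2*t/3)/9 - cos(2*t/3)/3 and diffusion = f_x = -2*x*cos(2*t/3)/3. Substituting x = B_t:
  d(-B_t^2*cos(2*t/3)/3) = (2*B_t^2*sin(2*t/3)/9 - cos(2*t/3)/3) dt + (-2*B_t*cos(2*t/3)/3) dB_t.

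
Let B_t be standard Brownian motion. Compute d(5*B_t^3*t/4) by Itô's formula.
d(5*B_t^3*t/4) = (5*B_t*(B_t^2 + 3*t)/4) dt + (15*B_t^2*t/4) dB_t

Itô's formula for f(t, x): d f(t, B_t) = (f_t + (1/2) f_xx) dt + f_x dB_t. Compute partials of f(t, x) = 5*t*x^3/4:
  f_t(t,x)  = 5*x^3/4
  f_x(t,x)  = 15*t*x^2/4
  f_xx(t,x) = 15*t*x/2
Assemble drift = f_t + (1/2) f_xx = 5*x*(3*t + x^2)/4 and diffusion = f_x = 15*t*x^2/4. Substituting x = B_t:
  d(5*B_t^3*t/4) = (5*B_t*(B_t^2 + 3*t)/4) dt + (15*B_t^2*t/4) dB_t.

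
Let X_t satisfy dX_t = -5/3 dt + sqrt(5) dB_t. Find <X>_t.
<X>_t = 5*t

For an Itô process dX_t = a(t) dt + b(t) dB_t, the quadratic variation is <X>_t = int_0^t b(s)^2 ds (the drift term does not contribute). Here b(s) = sqrt(5), so
  b(s)^2 = 5.
Integrating from 0 to t:
  <X>_t = int_0^t (5) ds = 5*t.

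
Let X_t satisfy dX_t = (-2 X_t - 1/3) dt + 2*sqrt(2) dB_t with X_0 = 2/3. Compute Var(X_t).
Var(X_t) = 2 - 2*exp(-4*t)

The variance V(t) = Var(X_t) satisfies V'(t) = 2 a V(t) + c^2 with V(0) = 0 (drift coefficient is linear in X, diffusion is constant). With a = -2, c = 2*sqrt(2), the solution is
  V(t) = (c^2 / (2 a)) * (exp(2 a t) - 1)
       = ((2*sqrt(2))^2 / (2*(-2))) * (exp((-4) t) - 1)
       = 2 - 2*exp(-4*t).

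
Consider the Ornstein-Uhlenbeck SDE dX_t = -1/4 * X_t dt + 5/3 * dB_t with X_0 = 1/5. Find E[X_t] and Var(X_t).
E[X_t] = exp(-t/4)/5; Var(X_t) = 50/9 - 50*exp(-t/2)/9

The OU SDE dX = -theta X dt + sigma dB admits the integrating factor exp(theta t): d(exp(theta t) X_t) = sigma exp(theta t) dB_t. Integrating from 0 to t:
  X_t = x_0 * exp(-theta t) + sigma * int_0^t exp(-theta (t-s)) dB_s.
The Itô integral has mean 0 and (by the Itô isometry) variance sigma^2 * int_0^t exp(-2 theta (t - s)) ds = sigma^2 * (1 - exp(-2 theta t)) / (2 theta).
With theta = 1/4, sigma = 5/3, x_0 = 1/5:
  E[X_t] = 1/5 * exp(-1/4 t) = exp(-t/4)/5
  Var(X_t) = (5/3)^2 * (1 - exp(-2*1/4 t)) / (2 * 1/4) = 50/9 - 50*exp(-t/2)/9.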